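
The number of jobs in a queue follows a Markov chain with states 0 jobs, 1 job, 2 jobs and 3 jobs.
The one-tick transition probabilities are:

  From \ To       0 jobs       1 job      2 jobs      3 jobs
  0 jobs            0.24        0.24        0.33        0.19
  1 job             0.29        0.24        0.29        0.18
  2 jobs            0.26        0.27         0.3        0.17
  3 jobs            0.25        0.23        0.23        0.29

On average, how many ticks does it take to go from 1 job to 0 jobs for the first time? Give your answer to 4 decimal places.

Let t(s) be the expected number of ticks to first reach 0 jobs from state s, with t(0 jobs) = 0. Conditioning on the first tick:
t(1 job) = 1 + 0.24·t(1 job) + 0.29·t(2 jobs) + 0.18·t(3 jobs)
t(2 jobs) = 1 + 0.27·t(1 job) + 0.3·t(2 jobs) + 0.17·t(3 jobs)
t(3 jobs) = 1 + 0.23·t(1 job) + 0.23·t(2 jobs) + 0.29·t(3 jobs)
Solving: t(1 job) = 3.6548, t(2 jobs) = 3.7640, t(3 jobs) = 3.8117.
Expected ticks from 1 job to 0 jobs: 3.6548.

3.6548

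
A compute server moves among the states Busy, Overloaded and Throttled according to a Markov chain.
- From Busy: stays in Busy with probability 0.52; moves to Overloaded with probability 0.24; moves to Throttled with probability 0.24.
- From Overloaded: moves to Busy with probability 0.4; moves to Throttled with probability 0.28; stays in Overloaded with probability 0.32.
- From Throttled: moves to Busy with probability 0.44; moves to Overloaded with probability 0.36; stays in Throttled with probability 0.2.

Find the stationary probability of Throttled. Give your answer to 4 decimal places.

0.2420

Let the stationary distribution be π with π = πP and π_1 + π_2 + π_3 = 1.
π_1 = 0.52·π_1 + 0.4·π_2 + 0.44·π_3
π_2 = 0.24·π_1 + 0.32·π_2 + 0.36·π_3
Solving with the normalization constraint gives π = (0.4655, 0.2924, 0.2420).
So the stationary probability of Throttled is 0.2420.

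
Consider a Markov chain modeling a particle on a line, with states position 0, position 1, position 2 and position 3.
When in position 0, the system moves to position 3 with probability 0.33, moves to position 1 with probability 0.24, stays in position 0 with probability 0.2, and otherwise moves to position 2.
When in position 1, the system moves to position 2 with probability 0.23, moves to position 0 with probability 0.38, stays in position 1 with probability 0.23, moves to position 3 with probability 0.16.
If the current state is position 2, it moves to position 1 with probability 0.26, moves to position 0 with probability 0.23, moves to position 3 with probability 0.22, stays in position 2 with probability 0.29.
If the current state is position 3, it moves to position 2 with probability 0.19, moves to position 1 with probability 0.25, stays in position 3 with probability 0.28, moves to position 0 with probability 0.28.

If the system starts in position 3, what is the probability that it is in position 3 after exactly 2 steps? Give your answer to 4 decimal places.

Propagate the distribution vector 2 steps from position 3.
After 0 steps: (0.0000, 0.0000, 0.0000, 1.0000)
After 1 step: (0.2800, 0.2500, 0.1900, 0.2800)
After 2 steps: (0.2731, 0.2441, 0.2302, 0.2526)
P(in position 3 after 2 steps) = 0.2526

0.2526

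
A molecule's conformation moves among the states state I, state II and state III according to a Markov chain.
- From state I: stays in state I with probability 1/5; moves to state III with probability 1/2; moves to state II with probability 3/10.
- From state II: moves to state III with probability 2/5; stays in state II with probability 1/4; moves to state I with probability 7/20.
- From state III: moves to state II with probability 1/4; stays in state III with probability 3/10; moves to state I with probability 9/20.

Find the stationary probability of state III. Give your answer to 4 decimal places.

0.3944

Let the stationary distribution be π with π = πP and π_1 + π_2 + π_3 = 1.
π_1 = 0.2·π_1 + 0.35·π_2 + 0.45·π_3
π_2 = 0.3·π_1 + 0.25·π_2 + 0.25·π_3
Solving with the normalization constraint gives π = (0.3386, 0.2669, 0.3944).
So the stationary probability of state III is 0.3944.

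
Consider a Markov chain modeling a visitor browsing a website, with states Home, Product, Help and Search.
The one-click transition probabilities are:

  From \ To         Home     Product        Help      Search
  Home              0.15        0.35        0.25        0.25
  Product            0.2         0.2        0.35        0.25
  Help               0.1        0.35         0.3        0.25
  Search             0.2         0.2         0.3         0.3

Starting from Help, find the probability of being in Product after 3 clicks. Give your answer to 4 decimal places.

0.2716

Propagate the distribution vector 3 clicks from Help.
After 0 clicks: (0.0000, 0.0000, 1.0000, 0.0000)
After 1 click: (0.1000, 0.3500, 0.3000, 0.2500)
After 2 clicks: (0.1650, 0.2600, 0.3125, 0.2625)
After 3 clicks: (0.1605, 0.2716, 0.3048, 0.2631)
P(in Product after 3 clicks) = 0.2716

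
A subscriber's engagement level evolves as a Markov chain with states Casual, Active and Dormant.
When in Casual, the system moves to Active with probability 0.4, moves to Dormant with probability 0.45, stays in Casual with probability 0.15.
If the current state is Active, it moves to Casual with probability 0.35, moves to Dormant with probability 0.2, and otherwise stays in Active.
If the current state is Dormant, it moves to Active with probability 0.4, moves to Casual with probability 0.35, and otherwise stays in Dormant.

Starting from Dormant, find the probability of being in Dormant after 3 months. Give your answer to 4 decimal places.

Propagate the distribution vector 3 months from Dormant.
After 0 months: (0.0000, 0.0000, 1.0000)
After 1 month: (0.3500, 0.4000, 0.2500)
After 2 months: (0.2800, 0.4200, 0.3000)
After 3 months: (0.2940, 0.4210, 0.2850)
P(in Dormant after 3 months) = 0.2850

0.2850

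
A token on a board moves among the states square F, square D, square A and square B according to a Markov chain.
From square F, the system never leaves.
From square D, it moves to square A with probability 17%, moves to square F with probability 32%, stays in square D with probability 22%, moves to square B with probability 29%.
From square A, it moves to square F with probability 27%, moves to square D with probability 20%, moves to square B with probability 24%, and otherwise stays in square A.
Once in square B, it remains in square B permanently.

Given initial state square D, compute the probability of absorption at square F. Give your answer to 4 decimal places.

0.5254

Let h(s) be the probability of absorption at square F starting from transient state s. Then h(square F) = 1 and h(square B) = 0. By first-step analysis:
h(square D) = 0.32·1 + 0.22·h(square D) + 0.17·h(square A) + 0.29·0
h(square A) = 0.27·1 + 0.2·h(square D) + 0.29·h(square A) + 0.24·0
Solving: h(square D) = 0.5254, h(square A) = 0.5283.
Starting from square D, the probability is 0.5254.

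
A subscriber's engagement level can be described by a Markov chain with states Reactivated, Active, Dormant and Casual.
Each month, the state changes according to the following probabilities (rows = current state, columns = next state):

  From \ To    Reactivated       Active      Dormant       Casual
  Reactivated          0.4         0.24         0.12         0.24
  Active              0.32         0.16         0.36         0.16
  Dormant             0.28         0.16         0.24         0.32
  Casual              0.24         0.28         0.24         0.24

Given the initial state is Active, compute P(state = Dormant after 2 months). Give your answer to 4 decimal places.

Propagate the distribution vector 2 months from Active.
After 0 months: (0.0000, 1.0000, 0.0000, 0.0000)
After 1 month: (0.3200, 0.1600, 0.3600, 0.1600)
After 2 months: (0.3184, 0.2048, 0.2208, 0.2560)
P(in Dormant after 2 months) = 0.2208

0.2208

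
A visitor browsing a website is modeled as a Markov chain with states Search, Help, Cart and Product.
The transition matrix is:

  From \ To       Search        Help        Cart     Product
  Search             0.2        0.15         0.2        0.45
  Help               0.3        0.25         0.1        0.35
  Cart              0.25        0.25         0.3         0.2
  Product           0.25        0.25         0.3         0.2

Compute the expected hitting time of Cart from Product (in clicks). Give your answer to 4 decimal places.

4.3460

Let t(s) be the expected number of clicks to first reach Cart from state s, with t(Cart) = 0. Conditioning on the first click:
t(Search) = 1 + 0.2·t(Search) + 0.15·t(Help) + 0.45·t(Product)
t(Help) = 1 + 0.3·t(Search) + 0.25·t(Help) + 0.35·t(Product)
t(Product) = 1 + 0.25·t(Search) + 0.25·t(Help) + 0.2·t(Product)
Solving: t(Search) = 4.6756, t(Help) = 5.2317, t(Product) = 4.3460.
Expected clicks from Product to Cart: 4.3460.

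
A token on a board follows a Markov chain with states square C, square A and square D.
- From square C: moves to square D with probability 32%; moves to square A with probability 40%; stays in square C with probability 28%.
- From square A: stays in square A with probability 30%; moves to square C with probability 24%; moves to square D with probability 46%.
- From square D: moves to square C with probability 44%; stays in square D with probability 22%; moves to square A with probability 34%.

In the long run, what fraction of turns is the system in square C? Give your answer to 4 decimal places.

Let the stationary distribution be π with π = πP and π_1 + π_2 + π_3 = 1.
π_1 = 0.28·π_1 + 0.24·π_2 + 0.44·π_3
π_2 = 0.4·π_1 + 0.3·π_2 + 0.34·π_3
Solving with the normalization constraint gives π = (0.3198, 0.3454, 0.3349).
So the stationary probability of square C is 0.3198.

0.3198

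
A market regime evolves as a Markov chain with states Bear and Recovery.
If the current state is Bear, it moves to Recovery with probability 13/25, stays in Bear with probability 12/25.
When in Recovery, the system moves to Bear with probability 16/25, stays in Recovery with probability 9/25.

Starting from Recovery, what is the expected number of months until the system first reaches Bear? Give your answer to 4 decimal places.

Let t(s) be the expected number of months to first reach Bear from state s, with t(Bear) = 0. Conditioning on the first month:
t(Recovery) = 1 + 0.36·t(Recovery)
Solving: t(Recovery) = 1.5625.
Expected months from Recovery to Bear: 1.5625.

1.5625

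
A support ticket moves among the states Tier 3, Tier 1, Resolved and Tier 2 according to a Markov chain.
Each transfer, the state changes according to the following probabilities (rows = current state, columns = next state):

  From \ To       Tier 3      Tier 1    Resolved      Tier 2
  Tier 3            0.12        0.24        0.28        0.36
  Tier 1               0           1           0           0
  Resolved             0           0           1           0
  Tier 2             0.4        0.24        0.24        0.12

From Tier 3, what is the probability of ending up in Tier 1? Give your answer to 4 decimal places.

0.4721

Let h(s) be the probability of absorption at Tier 1 starting from transient state s. Then h(Tier 1) = 1 and h(Resolved) = 0. By first-step analysis:
h(Tier 3) = 0.12·h(Tier 3) + 0.24·1 + 0.28·0 + 0.36·h(Tier 2)
h(Tier 2) = 0.4·h(Tier 3) + 0.24·1 + 0.24·0 + 0.12·h(Tier 2)
Solving: h(Tier 3) = 0.4721, h(Tier 2) = 0.4873.
Starting from Tier 3, the probability is 0.4721.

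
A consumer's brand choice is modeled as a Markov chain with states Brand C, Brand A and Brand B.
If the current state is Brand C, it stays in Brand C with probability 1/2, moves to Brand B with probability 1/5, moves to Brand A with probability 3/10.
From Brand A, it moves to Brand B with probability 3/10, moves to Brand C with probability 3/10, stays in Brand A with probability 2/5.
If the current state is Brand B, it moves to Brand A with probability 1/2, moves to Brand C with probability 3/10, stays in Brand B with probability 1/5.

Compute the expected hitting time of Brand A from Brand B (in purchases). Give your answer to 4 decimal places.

2.3529

Let t(s) be the expected number of purchases to first reach Brand A from state s, with t(Brand A) = 0. Conditioning on the first purchase:
t(Brand C) = 1 + 0.5·t(Brand C) + 0.2·t(Brand B)
t(Brand B) = 1 + 0.3·t(Brand C) + 0.2·t(Brand B)
Solving: t(Brand C) = 2.9412, t(Brand B) = 2.3529.
Expected purchases from Brand B to Brand A: 2.3529.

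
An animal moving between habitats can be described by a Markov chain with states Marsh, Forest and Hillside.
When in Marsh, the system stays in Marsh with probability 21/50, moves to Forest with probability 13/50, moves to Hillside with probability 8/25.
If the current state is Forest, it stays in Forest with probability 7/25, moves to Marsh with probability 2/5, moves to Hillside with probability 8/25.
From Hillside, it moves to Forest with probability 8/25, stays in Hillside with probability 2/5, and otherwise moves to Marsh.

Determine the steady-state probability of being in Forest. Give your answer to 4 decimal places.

Let the stationary distribution be π with π = πP and π_1 + π_2 + π_3 = 1.
π_1 = 0.42·π_1 + 0.4·π_2 + 0.28·π_3
π_2 = 0.26·π_1 + 0.28·π_2 + 0.32·π_3
Solving with the normalization constraint gives π = (0.3656, 0.2866, 0.3478).
So the stationary probability of Forest is 0.2866.

0.2866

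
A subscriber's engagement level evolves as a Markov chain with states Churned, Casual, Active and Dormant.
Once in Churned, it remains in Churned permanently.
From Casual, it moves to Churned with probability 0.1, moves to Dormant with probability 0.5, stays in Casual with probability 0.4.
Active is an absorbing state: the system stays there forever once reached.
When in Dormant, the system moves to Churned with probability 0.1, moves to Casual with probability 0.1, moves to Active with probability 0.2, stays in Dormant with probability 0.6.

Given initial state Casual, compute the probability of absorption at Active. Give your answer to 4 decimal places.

0.5263

Let h(s) be the probability of absorption at Active starting from transient state s. Then h(Active) = 1 and h(Churned) = 0. By first-step analysis:
h(Casual) = 0.1·0 + 0.4·h(Casual) + 0.5·h(Dormant)
h(Dormant) = 0.1·0 + 0.1·h(Casual) + 0.2·1 + 0.6·h(Dormant)
Solving: h(Casual) = 0.5263, h(Dormant) = 0.6316.
Starting from Casual, the probability is 0.5263.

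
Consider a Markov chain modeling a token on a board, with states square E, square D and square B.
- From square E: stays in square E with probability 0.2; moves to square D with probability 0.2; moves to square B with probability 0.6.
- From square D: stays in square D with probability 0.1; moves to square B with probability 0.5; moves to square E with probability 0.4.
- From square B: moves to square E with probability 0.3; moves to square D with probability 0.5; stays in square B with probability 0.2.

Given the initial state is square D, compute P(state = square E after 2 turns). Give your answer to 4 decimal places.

0.2700

Sum over the intermediate state after 1 turn:
P = P(square D→square E)·P(square E→square E) + P(square D→square D)·P(square D→square E) + P(square D→square B)·P(square B→square E)
  = 0.4×0.2 + 0.1×0.4 + 0.5×0.3
  = 0.0800 + 0.0400 + 0.1500 = 0.2700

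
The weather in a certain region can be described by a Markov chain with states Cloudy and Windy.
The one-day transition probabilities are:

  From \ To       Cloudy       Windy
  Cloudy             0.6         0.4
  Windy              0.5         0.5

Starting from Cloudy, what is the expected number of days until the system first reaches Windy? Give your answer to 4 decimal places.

Let t(s) be the expected number of days to first reach Windy from state s, with t(Windy) = 0. Conditioning on the first day:
t(Cloudy) = 1 + 0.6·t(Cloudy)
Solving: t(Cloudy) = 2.5000.
Expected days from Cloudy to Windy: 2.5000.

2.5000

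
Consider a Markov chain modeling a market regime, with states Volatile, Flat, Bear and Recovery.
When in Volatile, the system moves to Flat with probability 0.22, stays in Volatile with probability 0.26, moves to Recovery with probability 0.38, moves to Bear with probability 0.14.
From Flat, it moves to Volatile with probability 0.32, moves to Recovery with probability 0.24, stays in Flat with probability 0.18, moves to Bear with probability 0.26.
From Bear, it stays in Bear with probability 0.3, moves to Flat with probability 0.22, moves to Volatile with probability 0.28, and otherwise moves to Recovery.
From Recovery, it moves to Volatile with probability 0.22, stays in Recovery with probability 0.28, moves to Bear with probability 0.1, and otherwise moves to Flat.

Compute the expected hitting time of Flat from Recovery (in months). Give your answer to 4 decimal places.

3.0069

Let t(s) be the expected number of months to first reach Flat from state s, with t(Flat) = 0. Conditioning on the first month:
t(Volatile) = 1 + 0.26·t(Volatile) + 0.14·t(Bear) + 0.38·t(Recovery)
t(Bear) = 1 + 0.28·t(Volatile) + 0.3·t(Bear) + 0.2·t(Recovery)
t(Recovery) = 1 + 0.22·t(Volatile) + 0.1·t(Bear) + 0.28·t(Recovery)
Solving: t(Volatile) = 3.6007, t(Bear) = 3.7280, t(Recovery) = 3.0069.
Expected months from Recovery to Flat: 3.0069.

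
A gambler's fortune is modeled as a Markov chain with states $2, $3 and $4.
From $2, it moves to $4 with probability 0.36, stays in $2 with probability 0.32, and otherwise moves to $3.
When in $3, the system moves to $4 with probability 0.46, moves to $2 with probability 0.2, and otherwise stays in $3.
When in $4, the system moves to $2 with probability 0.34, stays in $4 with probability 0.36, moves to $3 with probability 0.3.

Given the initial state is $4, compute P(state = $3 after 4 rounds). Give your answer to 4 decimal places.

Propagate the distribution vector 4 rounds from $4.
After 0 rounds: (0.0000, 0.0000, 1.0000)
After 1 round: (0.3400, 0.3000, 0.3600)
After 2 rounds: (0.2912, 0.3188, 0.3900)
After 3 rounds: (0.2895, 0.3186, 0.3919)
After 4 rounds: (0.2896, 0.3185, 0.3919)
P(in $3 after 4 rounds) = 0.3185

0.3185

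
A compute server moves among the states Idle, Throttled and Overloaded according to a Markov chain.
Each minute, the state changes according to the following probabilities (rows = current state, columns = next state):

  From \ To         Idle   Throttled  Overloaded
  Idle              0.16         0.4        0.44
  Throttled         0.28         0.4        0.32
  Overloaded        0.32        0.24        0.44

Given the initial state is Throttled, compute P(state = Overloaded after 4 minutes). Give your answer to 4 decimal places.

Propagate the distribution vector 4 minutes from Throttled.
After 0 minutes: (0.0000, 1.0000, 0.0000)
After 1 minute: (0.2800, 0.4000, 0.3200)
After 2 minutes: (0.2592, 0.3488, 0.3920)
After 3 minutes: (0.2646, 0.3373, 0.3981)
After 4 minutes: (0.2642, 0.3363, 0.3995)
P(in Overloaded after 4 minutes) = 0.3995

0.3995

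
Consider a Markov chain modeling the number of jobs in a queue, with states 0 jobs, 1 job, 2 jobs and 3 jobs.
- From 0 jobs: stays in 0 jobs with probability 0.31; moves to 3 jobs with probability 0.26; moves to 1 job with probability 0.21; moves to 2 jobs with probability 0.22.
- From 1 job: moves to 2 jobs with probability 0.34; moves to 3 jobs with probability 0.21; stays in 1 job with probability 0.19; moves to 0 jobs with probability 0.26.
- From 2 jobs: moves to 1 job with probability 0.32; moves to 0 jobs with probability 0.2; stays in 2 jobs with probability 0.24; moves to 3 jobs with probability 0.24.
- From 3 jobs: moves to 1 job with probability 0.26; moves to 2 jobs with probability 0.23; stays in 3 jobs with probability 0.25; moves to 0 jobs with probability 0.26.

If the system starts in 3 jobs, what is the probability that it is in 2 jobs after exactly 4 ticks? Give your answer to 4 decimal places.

Propagate the distribution vector 4 ticks from 3 jobs.
After 0 ticks: (0.0000, 0.0000, 0.0000, 1.0000)
After 1 tick: (0.2600, 0.2600, 0.2300, 0.2500)
After 2 ticks: (0.2592, 0.2426, 0.2583, 0.2399)
After 3 ticks: (0.2575, 0.2456, 0.2567, 0.2403)
After 4 ticks: (0.2575, 0.2453, 0.2570, 0.2402)
P(in 2 jobs after 4 ticks) = 0.2570

0.2570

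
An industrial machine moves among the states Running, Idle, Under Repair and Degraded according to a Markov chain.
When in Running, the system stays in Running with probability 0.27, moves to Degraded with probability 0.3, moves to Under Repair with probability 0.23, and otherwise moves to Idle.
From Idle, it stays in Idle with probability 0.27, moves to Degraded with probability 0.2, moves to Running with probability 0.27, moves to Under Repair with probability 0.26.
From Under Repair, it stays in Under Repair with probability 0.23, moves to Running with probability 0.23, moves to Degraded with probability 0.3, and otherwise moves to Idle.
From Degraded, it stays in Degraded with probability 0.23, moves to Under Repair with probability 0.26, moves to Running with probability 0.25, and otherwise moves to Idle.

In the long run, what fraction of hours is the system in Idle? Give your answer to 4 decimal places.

Let the stationary distribution be π with π = πP and π_1 + π_2 + π_3 + π_4 = 1.
π_1 = 0.27·π_1 + 0.27·π_2 + 0.23·π_3 + 0.25·π_4
π_2 = 0.2·π_1 + 0.27·π_2 + 0.24·π_3 + 0.26·π_4
π_3 = 0.23·π_1 + 0.26·π_2 + 0.23·π_3 + 0.26·π_4
Solving with the normalization constraint gives π = (0.2550, 0.2422, 0.2450, 0.2577).
So the stationary probability of Idle is 0.2422.

0.2422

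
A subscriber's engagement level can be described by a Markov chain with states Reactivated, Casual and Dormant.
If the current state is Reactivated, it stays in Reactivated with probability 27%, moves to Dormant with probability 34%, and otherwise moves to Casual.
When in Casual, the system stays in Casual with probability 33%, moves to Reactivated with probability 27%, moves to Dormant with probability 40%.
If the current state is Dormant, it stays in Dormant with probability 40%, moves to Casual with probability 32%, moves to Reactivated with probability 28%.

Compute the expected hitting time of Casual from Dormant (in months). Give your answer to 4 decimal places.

2.9463

Let t(s) be the expected number of months to first reach Casual from state s, with t(Casual) = 0. Conditioning on the first month:
t(Reactivated) = 1 + 0.27·t(Reactivated) + 0.34·t(Dormant)
t(Dormant) = 1 + 0.28·t(Reactivated) + 0.4·t(Dormant)
Solving: t(Reactivated) = 2.7421, t(Dormant) = 2.9463.
Expected months from Dormant to Casual: 2.9463.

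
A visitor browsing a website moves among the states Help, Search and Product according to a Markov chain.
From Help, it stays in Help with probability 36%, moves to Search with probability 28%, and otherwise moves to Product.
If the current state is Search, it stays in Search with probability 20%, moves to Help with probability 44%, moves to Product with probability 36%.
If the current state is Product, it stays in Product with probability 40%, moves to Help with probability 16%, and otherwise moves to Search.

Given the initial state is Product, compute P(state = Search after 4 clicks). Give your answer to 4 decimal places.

Propagate the distribution vector 4 clicks from Product.
After 0 clicks: (0.0000, 0.0000, 1.0000)
After 1 click: (0.1600, 0.4400, 0.4000)
After 2 clicks: (0.3152, 0.3088, 0.3760)
After 3 clicks: (0.3095, 0.3155, 0.3750)
After 4 clicks: (0.3102, 0.3148, 0.3750)
P(in Search after 4 clicks) = 0.3148

0.3148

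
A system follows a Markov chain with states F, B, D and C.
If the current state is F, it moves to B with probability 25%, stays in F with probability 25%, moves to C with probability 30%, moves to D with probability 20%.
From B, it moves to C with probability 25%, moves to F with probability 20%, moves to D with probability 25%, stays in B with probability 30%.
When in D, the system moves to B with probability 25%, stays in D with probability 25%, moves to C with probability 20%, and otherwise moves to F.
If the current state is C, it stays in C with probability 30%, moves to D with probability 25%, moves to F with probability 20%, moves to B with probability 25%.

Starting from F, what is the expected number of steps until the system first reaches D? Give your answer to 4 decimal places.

Let t(s) be the expected number of steps to first reach D from state s, with t(D) = 0. Conditioning on the first step:
t(F) = 1 + 0.25·t(F) + 0.25·t(B) + 0.3·t(C)
t(B) = 1 + 0.2·t(F) + 0.3·t(B) + 0.25·t(C)
t(C) = 1 + 0.2·t(F) + 0.25·t(B) + 0.3·t(C)
Solving: t(F) = 4.3956, t(B) = 4.1758, t(C) = 4.1758.
Expected steps from F to D: 4.3956.

4.3956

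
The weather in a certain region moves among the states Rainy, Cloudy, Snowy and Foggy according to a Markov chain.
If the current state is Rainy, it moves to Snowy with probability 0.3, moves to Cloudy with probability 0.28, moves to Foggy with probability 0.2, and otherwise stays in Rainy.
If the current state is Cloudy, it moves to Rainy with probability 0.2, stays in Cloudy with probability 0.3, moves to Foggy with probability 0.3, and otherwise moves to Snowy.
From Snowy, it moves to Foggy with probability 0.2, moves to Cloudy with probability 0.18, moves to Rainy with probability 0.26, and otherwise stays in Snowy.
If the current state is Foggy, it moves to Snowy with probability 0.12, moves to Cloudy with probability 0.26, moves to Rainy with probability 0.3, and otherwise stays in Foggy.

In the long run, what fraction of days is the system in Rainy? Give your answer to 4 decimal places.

0.2451

Let the stationary distribution be π with π = πP and π_1 + π_2 + π_3 + π_4 = 1.
π_1 = 0.22·π_1 + 0.2·π_2 + 0.26·π_3 + 0.3·π_4
π_2 = 0.28·π_1 + 0.3·π_2 + 0.18·π_3 + 0.26·π_4
π_3 = 0.3·π_1 + 0.2·π_2 + 0.36·π_3 + 0.12·π_4
Solving with the normalization constraint gives π = (0.2451, 0.2557, 0.2429, 0.2563).
So the stationary probability of Rainy is 0.2451.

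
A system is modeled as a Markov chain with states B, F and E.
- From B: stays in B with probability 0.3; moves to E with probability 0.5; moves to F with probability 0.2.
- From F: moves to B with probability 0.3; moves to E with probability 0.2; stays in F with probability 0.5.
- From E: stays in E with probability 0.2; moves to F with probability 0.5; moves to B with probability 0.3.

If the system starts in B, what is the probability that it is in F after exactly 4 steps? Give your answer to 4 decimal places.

Propagate the distribution vector 4 steps from B.
After 0 steps: (1.0000, 0.0000, 0.0000)
After 1 step: (0.3000, 0.2000, 0.5000)
After 2 steps: (0.3000, 0.4100, 0.2900)
After 3 steps: (0.3000, 0.4100, 0.2900)
After 4 steps: (0.3000, 0.4100, 0.2900)
P(in F after 4 steps) = 0.4100

0.4100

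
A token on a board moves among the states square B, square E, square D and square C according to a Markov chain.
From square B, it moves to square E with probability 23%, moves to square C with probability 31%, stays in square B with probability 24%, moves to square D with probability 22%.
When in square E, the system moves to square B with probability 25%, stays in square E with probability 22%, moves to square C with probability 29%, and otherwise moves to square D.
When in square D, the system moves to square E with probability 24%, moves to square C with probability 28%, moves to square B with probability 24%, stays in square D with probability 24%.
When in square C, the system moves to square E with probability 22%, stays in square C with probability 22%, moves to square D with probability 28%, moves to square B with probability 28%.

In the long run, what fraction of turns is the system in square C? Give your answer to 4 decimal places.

0.2735

Let the stationary distribution be π with π = πP and π_1 + π_2 + π_3 + π_4 = 1.
π_1 = 0.24·π_1 + 0.25·π_2 + 0.24·π_3 + 0.28·π_4
π_2 = 0.23·π_1 + 0.22·π_2 + 0.24·π_3 + 0.22·π_4
π_3 = 0.22·π_1 + 0.24·π_2 + 0.24·π_3 + 0.28·π_4
Solving with the normalization constraint gives π = (0.2532, 0.2274, 0.2459, 0.2735).
So the stationary probability of square C is 0.2735.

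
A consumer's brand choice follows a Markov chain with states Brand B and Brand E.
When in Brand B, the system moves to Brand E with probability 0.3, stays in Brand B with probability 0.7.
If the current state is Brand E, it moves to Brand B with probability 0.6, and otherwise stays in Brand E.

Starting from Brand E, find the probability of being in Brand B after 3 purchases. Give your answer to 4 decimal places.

Propagate the distribution vector 3 purchases from Brand E.
After 0 purchases: (0.0000, 1.0000)
After 1 purchase: (0.6000, 0.4000)
After 2 purchases: (0.6600, 0.3400)
After 3 purchases: (0.6660, 0.3340)
P(in Brand B after 3 purchases) = 0.6660

0.6660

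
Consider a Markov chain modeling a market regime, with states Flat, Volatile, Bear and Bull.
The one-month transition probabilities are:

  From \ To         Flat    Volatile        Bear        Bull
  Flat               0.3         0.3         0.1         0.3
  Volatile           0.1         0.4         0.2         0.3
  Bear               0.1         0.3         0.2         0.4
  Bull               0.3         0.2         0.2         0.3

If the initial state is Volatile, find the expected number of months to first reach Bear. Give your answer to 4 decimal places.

5.5556

Let t(s) be the expected number of months to first reach Bear from state s, with t(Bear) = 0. Conditioning on the first month:
t(Flat) = 1 + 0.3·t(Flat) + 0.3·t(Volatile) + 0.3·t(Bull)
t(Volatile) = 1 + 0.1·t(Flat) + 0.4·t(Volatile) + 0.3·t(Bull)
t(Bull) = 1 + 0.3·t(Flat) + 0.2·t(Volatile) + 0.3·t(Bull)
Solving: t(Flat) = 6.2500, t(Volatile) = 5.5556, t(Bull) = 5.6944.
Expected months from Volatile to Bear: 5.5556.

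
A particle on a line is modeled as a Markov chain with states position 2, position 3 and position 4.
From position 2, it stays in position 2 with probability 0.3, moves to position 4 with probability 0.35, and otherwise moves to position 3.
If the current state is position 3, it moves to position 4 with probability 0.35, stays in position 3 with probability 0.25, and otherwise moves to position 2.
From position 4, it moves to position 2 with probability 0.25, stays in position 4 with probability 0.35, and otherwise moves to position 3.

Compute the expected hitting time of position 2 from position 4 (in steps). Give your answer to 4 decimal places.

3.3094

Let t(s) be the expected number of steps to first reach position 2 from state s, with t(position 2) = 0. Conditioning on the first step:
t(position 3) = 1 + 0.25·t(position 3) + 0.35·t(position 4)
t(position 4) = 1 + 0.4·t(position 3) + 0.35·t(position 4)
Solving: t(position 3) = 2.8777, t(position 4) = 3.3094.
Expected steps from position 4 to position 2: 3.3094.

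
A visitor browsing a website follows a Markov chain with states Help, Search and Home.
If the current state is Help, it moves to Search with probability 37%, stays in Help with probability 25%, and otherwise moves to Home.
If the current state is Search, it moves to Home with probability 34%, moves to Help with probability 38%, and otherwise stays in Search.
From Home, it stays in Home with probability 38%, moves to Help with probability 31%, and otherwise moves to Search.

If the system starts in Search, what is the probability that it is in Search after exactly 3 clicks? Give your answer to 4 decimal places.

0.3187

Propagate the distribution vector 3 clicks from Search.
After 0 clicks: (0.0000, 1.0000, 0.0000)
After 1 click: (0.3800, 0.2800, 0.3400)
After 2 clicks: (0.3068, 0.3244, 0.3688)
After 3 clicks: (0.3143, 0.3187, 0.3670)
P(in Search after 3 clicks) = 0.3187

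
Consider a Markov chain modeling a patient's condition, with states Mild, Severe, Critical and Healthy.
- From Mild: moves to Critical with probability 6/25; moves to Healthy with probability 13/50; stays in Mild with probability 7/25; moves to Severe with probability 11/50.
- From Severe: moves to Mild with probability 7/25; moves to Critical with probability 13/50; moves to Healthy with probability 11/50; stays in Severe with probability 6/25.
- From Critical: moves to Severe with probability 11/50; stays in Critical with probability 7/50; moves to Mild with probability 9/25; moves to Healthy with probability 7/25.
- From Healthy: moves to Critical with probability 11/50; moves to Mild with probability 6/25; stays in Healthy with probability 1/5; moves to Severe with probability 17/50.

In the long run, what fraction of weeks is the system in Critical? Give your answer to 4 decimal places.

Let the stationary distribution be π with π = πP and π_1 + π_2 + π_3 + π_4 = 1.
π_1 = 0.28·π_1 + 0.28·π_2 + 0.36·π_3 + 0.24·π_4
π_2 = 0.22·π_1 + 0.24·π_2 + 0.22·π_3 + 0.34·π_4
π_3 = 0.24·π_1 + 0.26·π_2 + 0.14·π_3 + 0.22·π_4
Solving with the normalization constraint gives π = (0.2879, 0.2539, 0.2184, 0.2398).
So the stationary probability of Critical is 0.2184.

0.2184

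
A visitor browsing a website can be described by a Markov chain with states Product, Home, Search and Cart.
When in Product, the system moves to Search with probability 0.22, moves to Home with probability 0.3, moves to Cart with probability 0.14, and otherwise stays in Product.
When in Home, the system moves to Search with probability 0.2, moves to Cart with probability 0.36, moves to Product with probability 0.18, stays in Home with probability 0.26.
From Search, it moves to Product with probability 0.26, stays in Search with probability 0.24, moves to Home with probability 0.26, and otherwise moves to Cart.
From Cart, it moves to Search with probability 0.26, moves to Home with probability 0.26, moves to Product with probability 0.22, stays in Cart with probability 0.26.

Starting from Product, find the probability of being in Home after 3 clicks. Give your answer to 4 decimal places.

0.2703

Propagate the distribution vector 3 clicks from Product.
After 0 clicks: (1.0000, 0.0000, 0.0000, 0.0000)
After 1 click: (0.3400, 0.3000, 0.2200, 0.1400)
After 2 clicks: (0.2576, 0.2736, 0.2240, 0.2448)
After 3 clicks: (0.2489, 0.2703, 0.2288, 0.2520)
P(in Home after 3 clicks) = 0.2703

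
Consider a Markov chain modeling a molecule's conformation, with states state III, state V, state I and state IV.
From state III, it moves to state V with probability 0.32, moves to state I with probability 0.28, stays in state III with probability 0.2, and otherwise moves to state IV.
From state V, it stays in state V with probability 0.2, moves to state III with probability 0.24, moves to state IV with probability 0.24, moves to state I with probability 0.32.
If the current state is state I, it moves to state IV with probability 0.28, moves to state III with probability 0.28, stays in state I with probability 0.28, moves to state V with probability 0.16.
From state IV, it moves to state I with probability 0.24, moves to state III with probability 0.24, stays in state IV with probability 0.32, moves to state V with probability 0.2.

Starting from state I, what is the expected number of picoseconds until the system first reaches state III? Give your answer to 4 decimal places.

Let t(s) be the expected number of picoseconds to first reach state III from state s, with t(state III) = 0. Conditioning on the first picosecond:
t(state V) = 1 + 0.2·t(state V) + 0.32·t(state I) + 0.24·t(state IV)
t(state I) = 1 + 0.16·t(state V) + 0.28·t(state I) + 0.28·t(state IV)
t(state IV) = 1 + 0.2·t(state V) + 0.24·t(state I) + 0.32·t(state IV)
Solving: t(state V) = 3.9767, t(state I) = 3.8242, t(state IV) = 3.9899.
Expected picoseconds from state I to state III: 3.8242.

3.8242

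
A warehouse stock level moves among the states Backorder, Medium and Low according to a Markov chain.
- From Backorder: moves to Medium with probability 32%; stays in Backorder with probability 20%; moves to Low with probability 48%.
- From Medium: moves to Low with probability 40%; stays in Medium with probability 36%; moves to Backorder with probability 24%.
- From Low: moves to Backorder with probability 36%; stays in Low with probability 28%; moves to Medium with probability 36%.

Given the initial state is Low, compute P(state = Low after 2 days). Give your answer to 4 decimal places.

Sum over the intermediate state after 1 day:
P = P(Low→Backorder)·P(Backorder→Low) + P(Low→Medium)·P(Medium→Low) + P(Low→Low)·P(Low→Low)
  = 0.36×0.48 + 0.36×0.4 + 0.28×0.28
  = 0.1728 + 0.1440 + 0.0784 = 0.3952

0.3952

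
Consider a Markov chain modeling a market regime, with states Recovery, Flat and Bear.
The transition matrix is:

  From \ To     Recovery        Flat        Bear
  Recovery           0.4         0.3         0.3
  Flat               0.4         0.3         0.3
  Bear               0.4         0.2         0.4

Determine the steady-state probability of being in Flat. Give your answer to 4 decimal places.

Let the stationary distribution be π with π = πP and π_1 + π_2 + π_3 = 1.
π_1 = 0.4·π_1 + 0.4·π_2 + 0.4·π_3
π_2 = 0.3·π_1 + 0.3·π_2 + 0.2·π_3
Solving with the normalization constraint gives π = (0.4000, 0.2667, 0.3333).
So the stationary probability of Flat is 0.2667.

0.2667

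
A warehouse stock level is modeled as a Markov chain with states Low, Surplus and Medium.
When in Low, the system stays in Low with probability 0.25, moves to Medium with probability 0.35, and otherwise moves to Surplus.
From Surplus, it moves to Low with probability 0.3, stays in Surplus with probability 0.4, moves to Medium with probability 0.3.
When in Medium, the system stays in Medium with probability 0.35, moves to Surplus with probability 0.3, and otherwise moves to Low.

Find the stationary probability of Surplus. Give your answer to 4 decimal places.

Let the stationary distribution be π with π = πP and π_1 + π_2 + π_3 = 1.
π_1 = 0.25·π_1 + 0.3·π_2 + 0.35·π_3
π_2 = 0.4·π_1 + 0.4·π_2 + 0.3·π_3
Solving with the normalization constraint gives π = (0.3015, 0.3668, 0.3317).
So the stationary probability of Surplus is 0.3668.

0.3668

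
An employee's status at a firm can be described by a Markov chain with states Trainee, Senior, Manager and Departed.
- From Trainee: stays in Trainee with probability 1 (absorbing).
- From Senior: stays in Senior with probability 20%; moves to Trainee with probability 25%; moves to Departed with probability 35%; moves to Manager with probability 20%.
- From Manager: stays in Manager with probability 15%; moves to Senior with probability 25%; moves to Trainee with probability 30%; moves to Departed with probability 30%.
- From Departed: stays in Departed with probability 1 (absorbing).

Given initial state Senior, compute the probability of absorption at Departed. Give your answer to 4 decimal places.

0.5675

Let h(s) be the probability of absorption at Departed starting from transient state s. Then h(Departed) = 1 and h(Trainee) = 0. By first-step analysis:
h(Senior) = 0.25·0 + 0.2·h(Senior) + 0.2·h(Manager) + 0.35·1
h(Manager) = 0.3·0 + 0.25·h(Senior) + 0.15·h(Manager) + 0.3·1
Solving: h(Senior) = 0.5675, h(Manager) = 0.5198.
Starting from Senior, the probability is 0.5675.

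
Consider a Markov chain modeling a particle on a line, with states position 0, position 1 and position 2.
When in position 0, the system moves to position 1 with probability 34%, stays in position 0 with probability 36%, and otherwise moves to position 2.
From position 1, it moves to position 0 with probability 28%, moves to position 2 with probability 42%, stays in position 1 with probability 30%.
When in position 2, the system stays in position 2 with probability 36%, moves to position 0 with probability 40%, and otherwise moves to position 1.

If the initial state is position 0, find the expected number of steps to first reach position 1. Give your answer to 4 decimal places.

3.2459

Let t(s) be the expected number of steps to first reach position 1 from state s, with t(position 1) = 0. Conditioning on the first step:
t(position 0) = 1 + 0.36·t(position 0) + 0.3·t(position 2)
t(position 2) = 1 + 0.4·t(position 0) + 0.36·t(position 2)
Solving: t(position 0) = 3.2459, t(position 2) = 3.5912.
Expected steps from position 0 to position 1: 3.2459.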